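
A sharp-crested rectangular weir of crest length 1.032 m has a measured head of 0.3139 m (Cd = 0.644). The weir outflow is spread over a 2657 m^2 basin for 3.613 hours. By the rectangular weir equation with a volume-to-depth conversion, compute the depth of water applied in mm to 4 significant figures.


Approach: apply the rectangular weir equation with a volume-to-depth conversion, Q = (2/3)*Cd*L*sqrt(2g)*H^1.5; d = Q*t/A * 1000.
Step 1 — weir discharge:
  Q = (2/3)*0.644*1.032*sqrt(2*9.81)*0.3139^1.5 = 0.345152 m^3/s
Step 2 — volume: V = 0.345152 * 3.613*3600 = 4489.33 m^3
Step 3 — depth: d = V/A * 1000 = 4489.33/2657 * 1000 = 1690 mm
Therefore the depth of water applied = 1690 mm.


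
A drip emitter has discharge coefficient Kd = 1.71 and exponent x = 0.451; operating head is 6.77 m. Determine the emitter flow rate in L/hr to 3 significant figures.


Approach: apply the emitter characteristic equation, q = Kd * h^x.
q = 1.71 * 6.77^0.451 = 4.05 L/hr
Therefore the emitter flow rate = 4.05 L/hr.


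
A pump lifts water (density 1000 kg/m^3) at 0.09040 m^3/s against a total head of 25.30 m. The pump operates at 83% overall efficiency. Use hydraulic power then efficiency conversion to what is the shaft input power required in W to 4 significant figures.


Approach: apply hydraulic power then efficiency conversion, P = rho*g*Q*H; P_in = P/eta.
Step 1 — hydraulic power (P = rho*g*Q*H):
  P = 1000 * 9.81 * 0.09040 * 25.30 = 22436.6 W
Step 2 — input power: P_in = P/eta = 22436.6 / 0.83 = 27030 W
Therefore the shaft input power required = 27030 W.


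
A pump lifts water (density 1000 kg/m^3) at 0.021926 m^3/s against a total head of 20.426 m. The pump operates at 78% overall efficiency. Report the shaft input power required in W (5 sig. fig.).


Approach: apply hydraulic power then efficiency conversion, P = rho*g*Q*H; P_in = P/eta.
Step 1 — hydraulic power (P = rho*g*Q*H):
  P = 1000 * 9.81 * 0.021926 * 20.426 = 4393.511 W
Step 2 — input power: P_in = P/eta = 4393.511 / 0.78 = 5632.7 W
Therefore the shaft input power required = 5632.7 W.


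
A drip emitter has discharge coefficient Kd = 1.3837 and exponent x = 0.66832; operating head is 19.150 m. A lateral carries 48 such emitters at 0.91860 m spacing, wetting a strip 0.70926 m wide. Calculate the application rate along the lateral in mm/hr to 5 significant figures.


Approach: apply the emitter equation with a lateral mass balance, q = Kd*h^x; Q = n*q; rate = Q/(n*spacing*width).
Step 1 — single emitter flow (q = Kd*h^x):
  q = 1.3837 * 19.150^0.66832 = 9.952701 L/hr
Step 2 — total lateral flow: Q = 48 * 9.952701 = 477.7297 L/hr
Step 3 — wetted area: A = 48 * 0.91860 * 0.70926 = 31.27326 m^2
Step 4 — application rate: Q/A = 477.7297/31.27326 = 15.276 mm/hr
Therefore the application rate along the lateral = 15.276 mm/hr.


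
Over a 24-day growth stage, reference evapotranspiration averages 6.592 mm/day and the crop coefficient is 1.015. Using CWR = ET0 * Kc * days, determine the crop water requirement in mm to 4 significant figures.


CWR = 6.592 * 1.015 * 24 = 160.6 mm
Therefore the crop water requirement = 160.6 mm.


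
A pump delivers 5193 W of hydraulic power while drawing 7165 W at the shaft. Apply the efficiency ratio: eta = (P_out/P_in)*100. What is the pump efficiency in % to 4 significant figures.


eta = (5193 / 7165) * 100 = 72.48 %
Therefore the pump efficiency = 72.48 %.


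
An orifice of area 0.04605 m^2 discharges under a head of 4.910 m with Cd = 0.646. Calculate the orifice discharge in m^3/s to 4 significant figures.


Approach: apply the orifice equation, Q = Cd*A*sqrt(2*g*h).
Q = 0.646 * 0.04605 * sqrt(2*9.81*4.910) = 0.2920 m^3/s
Therefore the orifice discharge = 0.2920 m^3/s.


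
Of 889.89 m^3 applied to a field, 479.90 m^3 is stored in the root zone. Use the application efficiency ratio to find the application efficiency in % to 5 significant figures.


Approach: apply the application efficiency ratio, Ea = (stored/applied)*100.
Ea = (479.90/889.89)*100 = 53.928 %
Therefore the application efficiency = 53.928 %.


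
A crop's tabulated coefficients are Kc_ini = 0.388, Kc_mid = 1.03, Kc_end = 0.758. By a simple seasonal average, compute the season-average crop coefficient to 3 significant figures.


Approach: apply a simple seasonal average, Kc_avg = (Kc_ini + Kc_mid + Kc_end)/3.
Kc_avg = (0.388 + 1.03 + 0.758)/3 = 0.725
Therefore the season-average crop coefficient = 0.725.


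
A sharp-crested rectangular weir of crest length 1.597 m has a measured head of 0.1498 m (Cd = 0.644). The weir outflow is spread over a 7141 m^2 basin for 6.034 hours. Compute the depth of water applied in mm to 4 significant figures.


Approach: apply the rectangular weir equation with a volume-to-depth conversion, Q = (2/3)*Cd*L*sqrt(2g)*H^1.5; d = Q*t/A * 1000.
Step 1 — weir discharge:
  Q = (2/3)*0.644*1.597*sqrt(2*9.81)*0.1498^1.5 = 0.176083 m^3/s
Step 2 — volume: V = 0.176083 * 6.034*3600 = 3824.94 m^3
Step 3 — depth: d = V/A * 1000 = 3824.94/7141 * 1000 = 535.6 mm
Therefore the depth of water applied = 535.6 mm.


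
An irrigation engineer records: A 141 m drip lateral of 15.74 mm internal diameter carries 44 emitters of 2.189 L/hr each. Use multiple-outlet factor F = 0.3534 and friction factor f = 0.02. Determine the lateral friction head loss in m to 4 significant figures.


Approach: apply Darcy-Weisbach with the multiple-outlet F-factor, Q = n*q/(3600*1000) m^3/s; v = Q/A; hf = F*f*(L/D)*(v^2/(2g)).
Q = 44*2.189/(3600*1000) = 2.67544e-05 m^3/s
A = pi*(15.74e-3/2)^2 = 1.94581e-04 m^2, so v = Q/A = 0.137498 m/s
hf = 0.3534*0.02*(141/0.01574)*(0.137498^2/(2*9.81)) = 0.06101 m
Therefore the lateral friction head loss = 0.06101 m.


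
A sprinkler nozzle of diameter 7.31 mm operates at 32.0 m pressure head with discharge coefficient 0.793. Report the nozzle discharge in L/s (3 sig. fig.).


Approach: apply the orifice equation, Q = Cd*A*sqrt(2*g*h), A = pi*(d/2)^2.
A = pi*(7.31e-3/2)^2 = 4.1969e-05 m^2
Q = 0.793 * 4.1969e-05 * sqrt(2*9.81*32.0) * 1000 = 0.834 L/s
Therefore the nozzle discharge = 0.834 L/s.


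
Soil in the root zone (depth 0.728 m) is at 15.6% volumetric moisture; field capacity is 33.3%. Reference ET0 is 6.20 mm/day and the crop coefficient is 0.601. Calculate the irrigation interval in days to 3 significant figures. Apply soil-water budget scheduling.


Approach: apply soil-water budget scheduling, SMD = (FC-theta)/100*depth*1000; ETc = ET0*Kc; interval = SMD/ETc.
Step 1 — soil moisture deficit:
  SMD = (33.3 - 15.6)/100 * 0.728 * 1000 = 128.86 mm
Step 2 — daily crop ET (ETc = ET0*Kc):
  ETc = 6.20 * 0.601 = 3.7262 mm/day
Step 3 — irrigation interval (SMD/ETc):
  interval = 128.86 / 3.7262 = 34.6 days
Therefore the irrigation interval = 34.6 days.


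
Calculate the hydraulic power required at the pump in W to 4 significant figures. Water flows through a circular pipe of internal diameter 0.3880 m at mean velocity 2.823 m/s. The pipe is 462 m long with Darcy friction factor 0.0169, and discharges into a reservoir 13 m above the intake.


Approach: apply continuity + Darcy-Weisbach + hydraulic power, Q = A*v; hf = f*(L/D)*(v^2/(2g)); H = static + hf; P = rho*g*Q*H.
Step 1 — flow rate (continuity, Q = A*v):
  A = pi*(0.3880/2)^2 = 0.118237 m^2
  Q = 0.118237 * 2.823 = 0.333783 m^3/s
Step 2 — friction head loss (Darcy-Weisbach):
  hf = 0.0169 * (462/0.3880) * (2.823^2 / (2*9.81))
  hf = 8.17372 m
Step 3 — total head: H = 13 + 8.17372 = 21.1737 m
Step 4 — hydraulic power (P = rho*g*Q*H):
  P = 1000 * 9.81 * 0.333783 * 21.1737 = 69330 W
Therefore the hydraulic power required at the pump = 69330 W.


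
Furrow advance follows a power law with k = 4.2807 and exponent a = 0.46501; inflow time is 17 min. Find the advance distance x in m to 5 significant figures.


Approach: apply the power-law advance function, x = k*t^a.
x = 4.2807 * 17^0.46501 = 15.984 m
Therefore the advance distance x = 15.984 m.


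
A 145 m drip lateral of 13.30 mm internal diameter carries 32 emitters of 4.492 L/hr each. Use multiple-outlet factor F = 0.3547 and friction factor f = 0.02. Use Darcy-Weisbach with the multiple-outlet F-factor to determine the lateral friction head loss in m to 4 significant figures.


Approach: apply Darcy-Weisbach with the multiple-outlet F-factor, Q = n*q/(3600*1000) m^3/s; v = Q/A; hf = F*f*(L/D)*(v^2/(2g)).
Q = 32*4.492/(3600*1000) = 3.99289e-05 m^3/s
A = pi*(13.30e-3/2)^2 = 1.38929e-04 m^2, so v = Q/A = 0.287405 m/s
hf = 0.3547*0.02*(145/0.01330)*(0.287405^2/(2*9.81)) = 0.3256 m
Therefore the lateral friction head loss = 0.3256 m.


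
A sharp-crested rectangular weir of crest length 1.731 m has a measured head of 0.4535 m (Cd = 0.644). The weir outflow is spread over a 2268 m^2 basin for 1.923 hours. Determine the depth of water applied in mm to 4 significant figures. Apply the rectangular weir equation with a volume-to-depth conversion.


Approach: apply the rectangular weir equation with a volume-to-depth conversion, Q = (2/3)*Cd*L*sqrt(2g)*H^1.5; d = Q*t/A * 1000.
Step 1 — weir discharge:
  Q = (2/3)*0.644*1.731*sqrt(2*9.81)*0.4535^1.5 = 1.00533 m^3/s
Step 2 — volume: V = 1.00533 * 1.923*3600 = 6959.67 m^3
Step 3 — depth: d = V/A * 1000 = 6959.67/2268 * 1000 = 3069 mm
Therefore the depth of water applied = 3069 mm.


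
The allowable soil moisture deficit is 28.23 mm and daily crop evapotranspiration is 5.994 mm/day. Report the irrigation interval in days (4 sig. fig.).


Approach: apply the irrigation interval relation, interval = SMD / ETc.
interval = 28.23 / 5.994 = 4.710 days
Therefore the irrigation interval = 4.710 days.


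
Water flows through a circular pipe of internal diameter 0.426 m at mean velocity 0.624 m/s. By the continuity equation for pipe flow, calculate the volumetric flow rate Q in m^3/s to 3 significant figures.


Approach: apply the continuity equation for pipe flow, Q = A * v with A = pi*(D/2)^2.
A = pi*(0.426/2)^2 = 0.14253 m^2
Q = 0.14253 * 0.624 = 0.0889 m^3/s
Therefore the volumetric flow rate Q = 0.0889 m^3/s.


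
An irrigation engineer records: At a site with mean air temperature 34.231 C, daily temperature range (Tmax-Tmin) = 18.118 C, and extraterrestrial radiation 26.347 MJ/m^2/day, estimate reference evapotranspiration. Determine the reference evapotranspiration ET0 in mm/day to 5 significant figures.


Approach: apply the Hargreaves-Samani method, ET0 = 0.0023*(Tmean+17.8)*sqrt(Tmax-Tmin)*0.408*Ra.
ET0 = 0.0023*(34.231+17.8)*sqrt(18.118)*0.408*26.347 = 5.4757 mm/day
Therefore the reference evapotranspiration ET0 = 5.4757 mm/day.


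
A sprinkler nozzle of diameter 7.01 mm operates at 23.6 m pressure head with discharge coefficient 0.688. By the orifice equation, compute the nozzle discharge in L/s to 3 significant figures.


Approach: apply the orifice equation, Q = Cd*A*sqrt(2*g*h), A = pi*(d/2)^2.
A = pi*(7.01e-3/2)^2 = 3.8595e-05 m^2
Q = 0.688 * 3.8595e-05 * sqrt(2*9.81*23.6) * 1000 = 0.571 L/s
Therefore the nozzle discharge = 0.571 L/s.


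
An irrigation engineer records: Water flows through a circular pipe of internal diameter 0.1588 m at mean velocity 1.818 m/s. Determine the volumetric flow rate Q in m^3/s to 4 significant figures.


Approach: apply the continuity equation for pipe flow, Q = A * v with A = pi*(D/2)^2.
A = pi*(0.1588/2)^2 = 0.0198057 m^2
Q = 0.0198057 * 1.818 = 0.03601 m^3/s
Therefore the volumetric flow rate Q = 0.03601 m^3/s.


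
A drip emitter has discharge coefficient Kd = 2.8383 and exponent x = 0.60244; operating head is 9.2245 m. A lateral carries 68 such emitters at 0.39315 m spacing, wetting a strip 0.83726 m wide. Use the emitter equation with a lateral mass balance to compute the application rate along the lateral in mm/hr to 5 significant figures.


Approach: apply the emitter equation with a lateral mass balance, q = Kd*h^x; Q = n*q; rate = Q/(n*spacing*width).
Step 1 — single emitter flow (q = Kd*h^x):
  q = 2.8383 * 9.2245^0.60244 = 10.82377 L/hr
Step 2 — total lateral flow: Q = 68 * 10.82377 = 736.0162 L/hr
Step 3 — wetted area: A = 68 * 0.39315 * 0.83726 = 22.38348 m^2
Step 4 — application rate: Q/A = 736.0162/22.38348 = 32.882 mm/hr
Therefore the application rate along the lateral = 32.882 mm/hr.


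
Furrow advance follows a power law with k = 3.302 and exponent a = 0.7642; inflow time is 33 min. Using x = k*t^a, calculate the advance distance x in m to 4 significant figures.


x = 3.302 * 33^0.7642 = 47.78 m
Therefore the advance distance x = 47.78 m.


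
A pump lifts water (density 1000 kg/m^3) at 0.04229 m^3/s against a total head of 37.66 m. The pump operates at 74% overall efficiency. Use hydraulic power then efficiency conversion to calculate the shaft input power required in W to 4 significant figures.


Approach: apply hydraulic power then efficiency conversion, P = rho*g*Q*H; P_in = P/eta.
Step 1 — hydraulic power (P = rho*g*Q*H):
  P = 1000 * 9.81 * 0.04229 * 37.66 = 15623.8 W
Step 2 — input power: P_in = P/eta = 15623.8 / 0.74 = 21110 W
Therefore the shaft input power required = 21110 W.


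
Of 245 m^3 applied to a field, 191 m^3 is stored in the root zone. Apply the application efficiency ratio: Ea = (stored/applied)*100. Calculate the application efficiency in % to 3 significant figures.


Ea = (191/245)*100 = 78.0 %
Therefore the application efficiency = 78.0 %.


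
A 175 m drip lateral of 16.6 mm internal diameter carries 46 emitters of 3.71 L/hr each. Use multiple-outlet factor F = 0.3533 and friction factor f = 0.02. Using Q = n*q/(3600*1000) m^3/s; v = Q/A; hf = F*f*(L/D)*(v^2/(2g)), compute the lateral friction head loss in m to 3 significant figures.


Q = 46*3.71/(3600*1000) = 4.7406e-05 m^3/s
A = pi*(16.6e-3/2)^2 = 2.1642e-04 m^2, so v = Q/A = 0.21904 m/s
hf = 0.3533*0.02*(175/0.0166)*(0.21904^2/(2*9.81)) = 0.182 m
Therefore the lateral friction head loss = 0.182 m.


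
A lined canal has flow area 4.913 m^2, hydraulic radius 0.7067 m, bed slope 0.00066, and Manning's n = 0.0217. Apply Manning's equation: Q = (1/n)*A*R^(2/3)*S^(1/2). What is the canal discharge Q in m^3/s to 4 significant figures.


Q = (1/0.0217) * 4.913 * 0.7067^(2/3) * 0.00066^(1/2) = 4.615 m^3/s
Therefore the canal discharge Q = 4.615 m^3/s.


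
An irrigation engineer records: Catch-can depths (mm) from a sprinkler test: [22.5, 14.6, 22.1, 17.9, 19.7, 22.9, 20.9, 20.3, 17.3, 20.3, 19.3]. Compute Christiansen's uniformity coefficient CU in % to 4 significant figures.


Approach: apply Christiansen's uniformity coefficient, CU = (1 - mean_abs_deviation/mean)*100.
mean = 19.8000 mm
mean |d_i - mean| = 1.85455 mm
CU = (1 - 1.85455/19.8000)*100 = 90.63 %
Therefore Christiansen's uniformity coefficient CU = 90.63 %.


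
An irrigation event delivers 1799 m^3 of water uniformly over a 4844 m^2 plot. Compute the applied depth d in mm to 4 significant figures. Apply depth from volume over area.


Approach: apply depth from volume over area, d = (V/A)*1000.
d = (1799 / 4844) * 1000 = 371.4 mm
Therefore the applied depth d = 371.4 mm.


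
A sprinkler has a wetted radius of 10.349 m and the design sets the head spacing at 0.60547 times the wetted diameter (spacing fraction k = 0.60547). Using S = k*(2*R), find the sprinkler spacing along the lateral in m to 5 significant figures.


S = 0.60547 * (2 * 10.349) = 12.532 m
Therefore the sprinkler spacing along the lateral = 12.532 m.


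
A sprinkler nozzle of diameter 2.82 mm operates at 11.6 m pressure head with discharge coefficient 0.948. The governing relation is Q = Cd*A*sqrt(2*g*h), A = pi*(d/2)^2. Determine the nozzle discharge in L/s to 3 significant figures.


A = pi*(2.82e-3/2)^2 = 6.2458e-06 m^2
Q = 0.948 * 6.2458e-06 * sqrt(2*9.81*11.6) * 1000 = 0.0893 L/s
Therefore the nozzle discharge = 0.0893 L/s.


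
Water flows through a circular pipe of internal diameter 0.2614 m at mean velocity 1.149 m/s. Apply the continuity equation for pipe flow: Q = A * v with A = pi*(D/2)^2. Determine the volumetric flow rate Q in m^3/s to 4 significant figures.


A = pi*(0.2614/2)^2 = 0.0536662 m^2
Q = 0.0536662 * 1.149 = 0.06166 m^3/s
Therefore the volumetric flow rate Q = 0.06166 m^3/s.


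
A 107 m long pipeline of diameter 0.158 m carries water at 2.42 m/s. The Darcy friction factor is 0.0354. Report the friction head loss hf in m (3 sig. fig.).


Approach: apply the Darcy-Weisbach equation, hf = f*(L/D)*(v^2/(2g)).
hf = 0.0354 * (107/0.158) * (2.42^2 / (2*9.81))
hf = 7.16 m
Therefore the friction head loss hf = 7.16 m.


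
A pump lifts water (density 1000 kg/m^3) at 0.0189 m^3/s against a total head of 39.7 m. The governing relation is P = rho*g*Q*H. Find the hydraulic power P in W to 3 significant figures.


P = 1000 * 9.81 * 0.0189 * 39.7 = 7360 W
Therefore the hydraulic power P = 7360 W.


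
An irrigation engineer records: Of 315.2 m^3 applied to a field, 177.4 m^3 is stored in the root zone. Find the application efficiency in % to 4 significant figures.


Approach: apply the application efficiency ratio, Ea = (stored/applied)*100.
Ea = (177.4/315.2)*100 = 56.28 %
Therefore the application efficiency = 56.28 %.


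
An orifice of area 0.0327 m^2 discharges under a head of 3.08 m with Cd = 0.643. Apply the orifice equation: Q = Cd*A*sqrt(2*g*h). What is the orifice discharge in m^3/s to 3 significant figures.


Q = 0.643 * 0.0327 * sqrt(2*9.81*3.08) = 0.163 m^3/s
Therefore the orifice discharge = 0.163 m^3/s.


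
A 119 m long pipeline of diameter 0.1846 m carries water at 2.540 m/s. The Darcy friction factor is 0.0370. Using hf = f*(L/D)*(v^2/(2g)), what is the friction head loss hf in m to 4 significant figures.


hf = 0.0370 * (119/0.1846) * (2.540^2 / (2*9.81))
hf = 7.843 m
Therefore the friction head loss hf = 7.843 m.


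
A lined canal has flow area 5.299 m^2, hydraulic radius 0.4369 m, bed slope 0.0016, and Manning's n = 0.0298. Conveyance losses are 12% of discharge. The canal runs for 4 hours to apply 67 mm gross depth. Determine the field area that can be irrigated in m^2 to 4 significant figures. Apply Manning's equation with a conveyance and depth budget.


Approach: apply Manning's equation with a conveyance and depth budget, Q = (1/n)*A*R^(2/3)*S^(1/2); Q_field = Q*(1-loss); Area = Q_field*t/(d/1000).
Step 1 — canal discharge (Manning's equation):
  Q = (1/0.0298) * 5.299 * 0.4369^(2/3) * 0.0016^(1/2) = 4.09536 m^3/s
Step 2 — delivered flow: Q_field = 4.09536*(1 - 12/100) = 3.60392 m^3/s
Step 3 — volume delivered: V = 3.60392 * 4*3600 = 51896.4 m^3
Step 4 — area served: A = V / (depth/1000) = 51896.4 / 0.067 = 774600 m^2
Therefore the field area that can be irrigated = 774600 m^2.


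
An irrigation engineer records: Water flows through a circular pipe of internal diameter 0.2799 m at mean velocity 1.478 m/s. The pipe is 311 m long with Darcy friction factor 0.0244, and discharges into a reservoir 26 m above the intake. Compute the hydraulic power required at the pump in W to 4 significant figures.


Approach: apply continuity + Darcy-Weisbach + hydraulic power, Q = A*v; hf = f*(L/D)*(v^2/(2g)); H = static + hf; P = rho*g*Q*H.
Step 1 — flow rate (continuity, Q = A*v):
  A = pi*(0.2799/2)^2 = 0.0615312 m^2
  Q = 0.0615312 * 1.478 = 0.0909432 m^3/s
Step 2 — friction head loss (Darcy-Weisbach):
  hf = 0.0244 * (311/0.2799) * (1.478^2 / (2*9.81))
  hf = 3.01854 m
Step 3 — total head: H = 26 + 3.01854 = 29.0185 m
Step 4 — hydraulic power (P = rho*g*Q*H):
  P = 1000 * 9.81 * 0.0909432 * 29.0185 = 25890 W
Therefore the hydraulic power required at the pump = 25890 W.


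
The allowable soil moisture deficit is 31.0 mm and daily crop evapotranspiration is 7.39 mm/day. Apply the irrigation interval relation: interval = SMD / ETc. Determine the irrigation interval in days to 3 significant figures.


interval = 31.0 / 7.39 = 4.19 days
Therefore the irrigation interval = 4.19 days.


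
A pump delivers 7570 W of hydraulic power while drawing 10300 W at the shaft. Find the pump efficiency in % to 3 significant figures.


Approach: apply the efficiency ratio, eta = (P_out/P_in)*100.
eta = (7570 / 10300) * 100 = 73.5 %
Therefore the pump efficiency = 73.5 %.


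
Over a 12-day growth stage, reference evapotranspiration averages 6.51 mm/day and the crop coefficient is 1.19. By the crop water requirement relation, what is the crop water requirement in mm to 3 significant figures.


Approach: apply the crop water requirement relation, CWR = ET0 * Kc * days.
CWR = 6.51 * 1.19 * 12 = 93.0 mm
Therefore the crop water requirement = 93.0 mm.


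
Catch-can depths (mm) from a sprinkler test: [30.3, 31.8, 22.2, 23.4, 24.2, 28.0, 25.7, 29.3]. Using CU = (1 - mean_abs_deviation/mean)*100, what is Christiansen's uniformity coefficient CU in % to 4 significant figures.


mean = 26.8625 mm
mean |d_i - mean| = 2.98750 mm
CU = (1 - 2.98750/26.8625)*100 = 88.88 %
Therefore Christiansen's uniformity coefficient CU = 88.88 %.


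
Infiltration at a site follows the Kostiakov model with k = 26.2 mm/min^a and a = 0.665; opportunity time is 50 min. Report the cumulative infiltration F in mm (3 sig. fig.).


Approach: apply the Kostiakov infiltration equation, F = k*t^a.
F = 26.2 * 50^0.665 = 353 mm
Therefore the cumulative infiltration F = 353 mm.


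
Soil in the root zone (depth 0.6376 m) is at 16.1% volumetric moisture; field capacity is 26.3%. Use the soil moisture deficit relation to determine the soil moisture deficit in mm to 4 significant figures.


Approach: apply the soil moisture deficit relation, SMD = (FC - theta)/100 * depth * 1000.
SMD = (26.3 - 16.1)/100 * 0.6376 * 1000 = 65.04 mm
Therefore the soil moisture deficit = 65.04 mm.


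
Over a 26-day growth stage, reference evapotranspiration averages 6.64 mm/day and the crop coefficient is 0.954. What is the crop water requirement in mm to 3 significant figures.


Approach: apply the crop water requirement relation, CWR = ET0 * Kc * days.
CWR = 6.64 * 0.954 * 26 = 165 mm
Therefore the crop water requirement = 165 mm.


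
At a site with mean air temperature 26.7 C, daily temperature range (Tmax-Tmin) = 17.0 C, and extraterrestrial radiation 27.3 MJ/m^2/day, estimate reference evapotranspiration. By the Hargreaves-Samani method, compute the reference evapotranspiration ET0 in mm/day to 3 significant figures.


Approach: apply the Hargreaves-Samani method, ET0 = 0.0023*(Tmean+17.8)*sqrt(Tmax-Tmin)*0.408*Ra.
ET0 = 0.0023*(26.7+17.8)*sqrt(17.0)*0.408*27.3 = 4.70 mm/day
Therefore the reference evapotranspiration ET0 = 4.70 mm/day.


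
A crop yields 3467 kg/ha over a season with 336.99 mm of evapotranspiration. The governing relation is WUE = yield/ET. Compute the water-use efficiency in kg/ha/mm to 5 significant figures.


WUE = 3467 / 336.99 = 10.288 kg/ha/mm
Therefore the water-use efficiency = 10.288 kg/ha/mm.


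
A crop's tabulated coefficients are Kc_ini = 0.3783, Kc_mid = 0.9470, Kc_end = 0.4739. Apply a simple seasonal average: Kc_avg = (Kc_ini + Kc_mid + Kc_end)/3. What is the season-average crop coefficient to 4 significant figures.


Kc_avg = (0.3783 + 0.9470 + 0.4739)/3 = 0.5997
Therefore the season-average crop coefficient = 0.5997.


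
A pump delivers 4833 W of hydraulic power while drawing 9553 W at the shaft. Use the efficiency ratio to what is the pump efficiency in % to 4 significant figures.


Approach: apply the efficiency ratio, eta = (P_out/P_in)*100.
eta = (4833 / 9553) * 100 = 50.59 %
Therefore the pump efficiency = 50.59 %.


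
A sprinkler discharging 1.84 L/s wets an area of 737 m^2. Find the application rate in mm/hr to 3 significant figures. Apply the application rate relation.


Approach: apply the application rate relation, rate = (Q/A)*3600.
rate = (1.84 / 737) * 3600 = 8.99 mm/hr
Therefore the application rate = 8.99 mm/hr.


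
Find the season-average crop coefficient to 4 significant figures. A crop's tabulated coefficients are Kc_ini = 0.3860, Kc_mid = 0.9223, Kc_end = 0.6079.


Approach: apply a simple seasonal average, Kc_avg = (Kc_ini + Kc_mid + Kc_end)/3.
Kc_avg = (0.3860 + 0.9223 + 0.6079)/3 = 0.6387
Therefore the season-average crop coefficient = 0.6387.


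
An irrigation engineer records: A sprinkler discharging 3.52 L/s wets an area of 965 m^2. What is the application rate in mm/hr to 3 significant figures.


Approach: apply the application rate relation, rate = (Q/A)*3600.
rate = (3.52 / 965) * 3600 = 13.1 mm/hr
Therefore the application rate = 13.1 mm/hr.


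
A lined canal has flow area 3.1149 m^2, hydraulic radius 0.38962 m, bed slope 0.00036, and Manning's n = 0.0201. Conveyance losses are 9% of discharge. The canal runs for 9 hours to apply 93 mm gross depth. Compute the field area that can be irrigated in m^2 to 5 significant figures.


Approach: apply Manning's equation with a conveyance and depth budget, Q = (1/n)*A*R^(2/3)*S^(1/2); Q_field = Q*(1-loss); Area = Q_field*t/(d/1000).
Step 1 — canal discharge (Manning's equation):
  Q = (1/0.0201) * 3.1149 * 0.38962^(2/3) * 0.00036^(1/2) = 1.568532 m^3/s
Step 2 — delivered flow: Q_field = 1.568532*(1 - 9/100) = 1.427364 m^3/s
Step 3 — volume delivered: V = 1.427364 * 9*3600 = 46246.61 m^3
Step 4 — area served: A = V / (depth/1000) = 46246.61 / 0.093 = 497280 m^2
Therefore the field area that can be irrigated = 497280 m^2.


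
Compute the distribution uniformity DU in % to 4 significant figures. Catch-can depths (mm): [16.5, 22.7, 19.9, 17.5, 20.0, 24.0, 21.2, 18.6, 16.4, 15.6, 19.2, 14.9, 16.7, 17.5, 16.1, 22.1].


Approach: apply the low-quarter distribution uniformity, DU = (mean of lowest quarter of readings / overall mean)*100.
sorted lowest 4 of 16: [14.9, 15.6, 16.1, 16.4] -> mean = 15.7500 mm
overall mean = 18.6812 mm
DU = (15.7500/18.6812)*100 = 84.31 %
Therefore the distribution uniformity DU = 84.31 %.


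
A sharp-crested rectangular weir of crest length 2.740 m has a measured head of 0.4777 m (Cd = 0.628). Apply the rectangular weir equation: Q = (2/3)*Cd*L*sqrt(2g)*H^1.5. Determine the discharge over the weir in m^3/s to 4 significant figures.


Q = (2/3)*0.628*2.740*sqrt(2*9.81)*0.4777^1.5 = 1.678 m^3/s
Therefore the discharge over the weir = 1.678 m^3/s.


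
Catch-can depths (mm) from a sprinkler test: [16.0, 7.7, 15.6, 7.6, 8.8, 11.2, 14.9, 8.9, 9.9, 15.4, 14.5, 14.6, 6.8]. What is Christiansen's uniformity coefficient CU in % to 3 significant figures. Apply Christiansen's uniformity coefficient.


Approach: apply Christiansen's uniformity coefficient, CU = (1 - mean_abs_deviation/mean)*100.
mean = 11.685 mm
mean |d_i - mean| = 3.2142 mm
CU = (1 - 3.2142/11.685)*100 = 72.5 %
Therefore Christiansen's uniformity coefficient CU = 72.5 %.


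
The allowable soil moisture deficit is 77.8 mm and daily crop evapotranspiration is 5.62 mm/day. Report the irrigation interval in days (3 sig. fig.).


Approach: apply the irrigation interval relation, interval = SMD / ETc.
interval = 77.8 / 5.62 = 13.8 days
Therefore the irrigation interval = 13.8 days.


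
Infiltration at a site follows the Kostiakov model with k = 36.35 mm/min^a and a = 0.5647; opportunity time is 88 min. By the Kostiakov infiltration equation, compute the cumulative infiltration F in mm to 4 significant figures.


Approach: apply the Kostiakov infiltration equation, F = k*t^a.
F = 36.35 * 88^0.5647 = 455.6 mm
Therefore the cumulative infiltration F = 455.6 mm.


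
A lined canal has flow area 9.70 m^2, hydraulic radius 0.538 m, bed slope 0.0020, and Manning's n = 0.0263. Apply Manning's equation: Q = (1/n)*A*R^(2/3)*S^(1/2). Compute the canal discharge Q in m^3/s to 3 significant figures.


Q = (1/0.0263) * 9.70 * 0.538^(2/3) * 0.0020^(1/2) = 10.9 m^3/s
Therefore the canal discharge Q = 10.9 m^3/s.


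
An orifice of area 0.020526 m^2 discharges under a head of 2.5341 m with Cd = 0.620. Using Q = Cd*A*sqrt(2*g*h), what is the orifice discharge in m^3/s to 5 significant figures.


Q = 0.620 * 0.020526 * sqrt(2*9.81*2.5341) = 0.089734 m^3/s
Therefore the orifice discharge = 0.089734 m^3/s.


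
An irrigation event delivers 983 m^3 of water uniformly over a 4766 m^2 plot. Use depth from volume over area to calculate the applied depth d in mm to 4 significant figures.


Approach: apply depth from volume over area, d = (V/A)*1000.
d = (983 / 4766) * 1000 = 206.3 mm
Therefore the applied depth d = 206.3 mm.


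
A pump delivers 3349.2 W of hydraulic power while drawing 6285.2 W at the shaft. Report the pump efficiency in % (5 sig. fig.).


Approach: apply the efficiency ratio, eta = (P_out/P_in)*100.
eta = (3349.2 / 6285.2) * 100 = 53.287 %
Therefore the pump efficiency = 53.287 %.


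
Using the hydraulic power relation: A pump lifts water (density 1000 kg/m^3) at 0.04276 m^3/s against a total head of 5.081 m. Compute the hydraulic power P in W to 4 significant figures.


Approach: apply the hydraulic power relation, P = rho*g*Q*H.
P = 1000 * 9.81 * 0.04276 * 5.081 = 2131 W
Therefore the hydraulic power P = 2131 W.


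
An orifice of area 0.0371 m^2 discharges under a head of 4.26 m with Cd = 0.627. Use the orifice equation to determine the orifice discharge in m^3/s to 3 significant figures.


Approach: apply the orifice equation, Q = Cd*A*sqrt(2*g*h).
Q = 0.627 * 0.0371 * sqrt(2*9.81*4.26) = 0.213 m^3/s
Therefore the orifice discharge = 0.213 m^3/s.


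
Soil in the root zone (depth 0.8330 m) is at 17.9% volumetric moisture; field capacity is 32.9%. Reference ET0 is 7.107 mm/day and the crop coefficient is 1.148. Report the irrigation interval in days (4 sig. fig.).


Approach: apply soil-water budget scheduling, SMD = (FC-theta)/100*depth*1000; ETc = ET0*Kc; interval = SMD/ETc.
Step 1 — soil moisture deficit:
  SMD = (32.9 - 17.9)/100 * 0.8330 * 1000 = 124.950 mm
Step 2 — daily crop ET (ETc = ET0*Kc):
  ETc = 7.107 * 1.148 = 8.15884 mm/day
Step 3 — irrigation interval (SMD/ETc):
  interval = 124.950 / 8.15884 = 15.31 days
Therefore the irrigation interval = 15.31 days.


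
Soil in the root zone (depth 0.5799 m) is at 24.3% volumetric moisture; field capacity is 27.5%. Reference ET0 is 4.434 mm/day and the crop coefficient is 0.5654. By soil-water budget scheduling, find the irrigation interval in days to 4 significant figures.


Approach: apply soil-water budget scheduling, SMD = (FC-theta)/100*depth*1000; ETc = ET0*Kc; interval = SMD/ETc.
Step 1 — soil moisture deficit:
  SMD = (27.5 - 24.3)/100 * 0.5799 * 1000 = 18.5568 mm
Step 2 — daily crop ET (ETc = ET0*Kc):
  ETc = 4.434 * 0.5654 = 2.50698 mm/day
Step 3 — irrigation interval (SMD/ETc):
  interval = 18.5568 / 2.50698 = 7.402 days
Therefore the irrigation interval = 7.402 days.


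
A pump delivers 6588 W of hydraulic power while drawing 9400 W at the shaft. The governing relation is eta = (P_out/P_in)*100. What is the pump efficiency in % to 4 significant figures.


eta = (6588 / 9400) * 100 = 70.09 %
Therefore the pump efficiency = 70.09 %.


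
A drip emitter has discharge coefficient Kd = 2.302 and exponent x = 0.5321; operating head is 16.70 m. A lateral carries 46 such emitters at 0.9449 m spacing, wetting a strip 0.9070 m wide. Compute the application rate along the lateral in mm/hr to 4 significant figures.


Approach: apply the emitter equation with a lateral mass balance, q = Kd*h^x; Q = n*q; rate = Q/(n*spacing*width).
Step 1 — single emitter flow (q = Kd*h^x):
  q = 2.302 * 16.70^0.5321 = 10.2970 L/hr
Step 2 — total lateral flow: Q = 46 * 10.2970 = 473.664 L/hr
Step 3 — wetted area: A = 46 * 0.9449 * 0.9070 = 39.4231 m^2
Step 4 — application rate: Q/A = 473.664/39.4231 = 12.01 mm/hr
Therefore the application rate along the lateral = 12.01 mm/hr.


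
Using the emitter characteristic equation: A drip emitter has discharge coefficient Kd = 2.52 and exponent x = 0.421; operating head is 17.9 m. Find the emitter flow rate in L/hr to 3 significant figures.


Approach: apply the emitter characteristic equation, q = Kd * h^x.
q = 2.52 * 17.9^0.421 = 8.49 L/hr
Therefore the emitter flow rate = 8.49 L/hr.


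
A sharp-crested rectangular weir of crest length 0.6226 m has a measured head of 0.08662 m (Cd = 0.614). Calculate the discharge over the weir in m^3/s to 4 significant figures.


Approach: apply the rectangular weir equation, Q = (2/3)*Cd*L*sqrt(2g)*H^1.5.
Q = (2/3)*0.614*0.6226*sqrt(2*9.81)*0.08662^1.5 = 0.02878 m^3/s
Therefore the discharge over the weir = 0.02878 m^3/s.


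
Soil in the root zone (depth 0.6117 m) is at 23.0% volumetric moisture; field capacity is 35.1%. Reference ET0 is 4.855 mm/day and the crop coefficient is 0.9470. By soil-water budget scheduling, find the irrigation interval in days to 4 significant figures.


Approach: apply soil-water budget scheduling, SMD = (FC-theta)/100*depth*1000; ETc = ET0*Kc; interval = SMD/ETc.
Step 1 — soil moisture deficit:
  SMD = (35.1 - 23.0)/100 * 0.6117 * 1000 = 74.0157 mm
Step 2 — daily crop ET (ETc = ET0*Kc):
  ETc = 4.855 * 0.9470 = 4.59769 mm/day
Step 3 — irrigation interval (SMD/ETc):
  interval = 74.0157 / 4.59769 = 16.10 days
Therefore the irrigation interval = 16.10 days.


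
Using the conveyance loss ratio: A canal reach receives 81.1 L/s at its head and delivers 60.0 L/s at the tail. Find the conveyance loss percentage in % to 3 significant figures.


Approach: apply the conveyance loss ratio, loss% = ((Q_head - Q_tail)/Q_head)*100.
loss = ((81.1 - 60.0)/81.1)*100 = 26.0 %
Therefore the conveyance loss percentage = 26.0 %.


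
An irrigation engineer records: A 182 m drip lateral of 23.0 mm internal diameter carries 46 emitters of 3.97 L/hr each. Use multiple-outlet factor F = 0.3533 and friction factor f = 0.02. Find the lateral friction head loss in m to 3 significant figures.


Approach: apply Darcy-Weisbach with the multiple-outlet F-factor, Q = n*q/(3600*1000) m^3/s; v = Q/A; hf = F*f*(L/D)*(v^2/(2g)).
Q = 46*3.97/(3600*1000) = 5.0728e-05 m^3/s
A = pi*(23.0e-3/2)^2 = 4.1548e-04 m^2, so v = Q/A = 0.12210 m/s
hf = 0.3533*0.02*(182/0.0230)*(0.12210^2/(2*9.81)) = 0.0425 m
Therefore the lateral friction head loss = 0.0425 m.


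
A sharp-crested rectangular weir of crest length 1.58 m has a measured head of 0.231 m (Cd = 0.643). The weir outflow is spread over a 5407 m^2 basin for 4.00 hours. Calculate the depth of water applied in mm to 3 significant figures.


Approach: apply the rectangular weir equation with a volume-to-depth conversion, Q = (2/3)*Cd*L*sqrt(2g)*H^1.5; d = Q*t/A * 1000.
Step 1 — weir discharge:
  Q = (2/3)*0.643*1.58*sqrt(2*9.81)*0.231^1.5 = 0.33308 m^3/s
Step 2 — volume: V = 0.33308 * 4.00*3600 = 4796.3 m^3
Step 3 — depth: d = V/A * 1000 = 4796.3/5407 * 1000 = 887 mm
Therefore the depth of water applied = 887 mm.


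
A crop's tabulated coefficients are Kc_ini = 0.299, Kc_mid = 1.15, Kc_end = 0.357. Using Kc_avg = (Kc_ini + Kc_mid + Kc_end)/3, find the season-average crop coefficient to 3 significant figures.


Kc_avg = (0.299 + 1.15 + 0.357)/3 = 0.602
Therefore the season-average crop coefficient = 0.602.


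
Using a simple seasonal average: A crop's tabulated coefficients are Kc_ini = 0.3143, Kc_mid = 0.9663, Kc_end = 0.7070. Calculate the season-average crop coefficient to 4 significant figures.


Approach: apply a simple seasonal average, Kc_avg = (Kc_ini + Kc_mid + Kc_end)/3.
Kc_avg = (0.3143 + 0.9663 + 0.7070)/3 = 0.6625
Therefore the season-average crop coefficient = 0.6625.


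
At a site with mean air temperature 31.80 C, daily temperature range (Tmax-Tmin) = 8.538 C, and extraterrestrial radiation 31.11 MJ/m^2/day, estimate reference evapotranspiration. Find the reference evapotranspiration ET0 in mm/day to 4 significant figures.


Approach: apply the Hargreaves-Samani method, ET0 = 0.0023*(Tmean+17.8)*sqrt(Tmax-Tmin)*0.408*Ra.
ET0 = 0.0023*(31.80+17.8)*sqrt(8.538)*0.408*31.11 = 4.231 mm/day
Therefore the reference evapotranspiration ET0 = 4.231 mm/day.


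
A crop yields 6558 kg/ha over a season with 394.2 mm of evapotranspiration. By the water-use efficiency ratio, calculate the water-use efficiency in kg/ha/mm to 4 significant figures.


Approach: apply the water-use efficiency ratio, WUE = yield/ET.
WUE = 6558 / 394.2 = 16.64 kg/ha/mm
Therefore the water-use efficiency = 16.64 kg/ha/mm.


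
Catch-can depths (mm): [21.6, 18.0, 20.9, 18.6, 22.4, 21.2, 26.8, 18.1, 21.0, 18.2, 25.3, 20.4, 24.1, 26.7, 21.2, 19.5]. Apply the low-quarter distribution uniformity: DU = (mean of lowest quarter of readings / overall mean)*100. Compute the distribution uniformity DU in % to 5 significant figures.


sorted lowest 4 of 16: [18.0, 18.1, 18.2, 18.6] -> mean = 18.22500 mm
overall mean = 21.50000 mm
DU = (18.22500/21.50000)*100 = 84.767 %
Therefore the distribution uniformity DU = 84.767 %.


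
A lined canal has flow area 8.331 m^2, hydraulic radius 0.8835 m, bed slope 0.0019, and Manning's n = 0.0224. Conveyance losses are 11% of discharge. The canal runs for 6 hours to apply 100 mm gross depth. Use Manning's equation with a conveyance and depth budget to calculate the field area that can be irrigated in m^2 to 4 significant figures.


Approach: apply Manning's equation with a conveyance and depth budget, Q = (1/n)*A*R^(2/3)*S^(1/2); Q_field = Q*(1-loss); Area = Q_field*t/(d/1000).
Step 1 — canal discharge (Manning's equation):
  Q = (1/0.0224) * 8.331 * 0.8835^(2/3) * 0.0019^(1/2) = 14.9267 m^3/s
Step 2 — delivered flow: Q_field = 14.9267*(1 - 11/100) = 13.2848 m^3/s
Step 3 — volume delivered: V = 13.2848 * 6*3600 = 286951 m^3
Step 4 — area served: A = V / (depth/1000) = 286951 / 0.1 = 2870000 m^2
Therefore the field area that can be irrigated = 2870000 m^2.


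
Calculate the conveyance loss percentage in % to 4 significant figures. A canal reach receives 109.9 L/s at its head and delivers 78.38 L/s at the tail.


Approach: apply the conveyance loss ratio, loss% = ((Q_head - Q_tail)/Q_head)*100.
loss = ((109.9 - 78.38)/109.9)*100 = 28.68 %
Therefore the conveyance loss percentage = 28.68 %.


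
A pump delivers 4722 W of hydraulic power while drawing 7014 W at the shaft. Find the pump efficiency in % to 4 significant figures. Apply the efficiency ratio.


Approach: apply the efficiency ratio, eta = (P_out/P_in)*100.
eta = (4722 / 7014) * 100 = 67.32 %
Therefore the pump efficiency = 67.32 %.


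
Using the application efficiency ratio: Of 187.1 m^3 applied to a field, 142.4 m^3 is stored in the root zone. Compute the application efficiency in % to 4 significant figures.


Approach: apply the application efficiency ratio, Ea = (stored/applied)*100.
Ea = (142.4/187.1)*100 = 76.11 %
Therefore the application efficiency = 76.11 %.


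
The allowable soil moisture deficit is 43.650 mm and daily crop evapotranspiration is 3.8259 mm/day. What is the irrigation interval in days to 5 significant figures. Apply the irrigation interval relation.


Approach: apply the irrigation interval relation, interval = SMD / ETc.
interval = 43.650 / 3.8259 = 11.409 days
Therefore the irrigation interval = 11.409 days.


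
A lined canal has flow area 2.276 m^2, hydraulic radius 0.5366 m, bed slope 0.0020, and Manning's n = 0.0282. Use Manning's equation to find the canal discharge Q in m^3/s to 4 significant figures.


Approach: apply Manning's equation, Q = (1/n)*A*R^(2/3)*S^(1/2).
Q = (1/0.0282) * 2.276 * 0.5366^(2/3) * 0.0020^(1/2) = 2.383 m^3/s
Therefore the canal discharge Q = 2.383 m^3/s.


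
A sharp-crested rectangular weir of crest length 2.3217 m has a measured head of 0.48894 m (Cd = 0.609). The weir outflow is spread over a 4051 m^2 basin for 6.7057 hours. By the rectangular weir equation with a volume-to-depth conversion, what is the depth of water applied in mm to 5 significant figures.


Approach: apply the rectangular weir equation with a volume-to-depth conversion, Q = (2/3)*Cd*L*sqrt(2g)*H^1.5; d = Q*t/A * 1000.
Step 1 — weir discharge:
  Q = (2/3)*0.609*2.3217*sqrt(2*9.81)*0.48894^1.5 = 1.427463 m^3/s
Step 2 — volume: V = 1.427463 * 6.7057*3600 = 34459.71 m^3
Step 3 — depth: d = V/A * 1000 = 34459.71/4051 * 1000 = 8506.5 mm
Therefore the depth of water applied = 8506.5 mm.
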